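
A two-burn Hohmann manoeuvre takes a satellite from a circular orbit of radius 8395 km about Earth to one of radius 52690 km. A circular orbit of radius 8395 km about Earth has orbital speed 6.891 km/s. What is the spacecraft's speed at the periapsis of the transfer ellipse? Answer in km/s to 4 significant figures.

From the circular-orbit relation v² = μ/r at r = 8395 km: μ = v²r = (6.891)² × 8395 = 3.98644×10^5 km³/s².
Transfer-ellipse semi-major axis a_t = (r₁ + r₂)/2 = (8395 + 52690)/2 = 30542.5 km.
The periapsis of the transfer ellipse is at r = 8395 km.
Vis-viva: v = √[μ(2/r − 1/a_t)] = √[3.98644×10^5 × (2/8395 − 1/30542.5)] = 9.051 km/s.

v = 9.051 km/s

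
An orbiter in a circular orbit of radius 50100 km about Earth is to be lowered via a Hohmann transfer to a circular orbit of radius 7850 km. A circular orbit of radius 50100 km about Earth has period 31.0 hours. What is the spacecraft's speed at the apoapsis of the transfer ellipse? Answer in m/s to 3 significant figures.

From Kepler's third law T² = 4π²r³/μ at r = 50100 km, T = 31.0 hours = 31.0 × 3600 s = 1.116×10^5 s: μ = 4π²r³/T² = 3.98607×10^5 km³/s².
Semi-major axis of the transfer orbit: a_t = (50100 + 7850)/2 = 28975 km.
The apoapsis of the transfer ellipse is at r = 50100 km.
Applying v² = μ(2/r − 1/a_t): v = 1.468 km/s.

v = 1470 m/s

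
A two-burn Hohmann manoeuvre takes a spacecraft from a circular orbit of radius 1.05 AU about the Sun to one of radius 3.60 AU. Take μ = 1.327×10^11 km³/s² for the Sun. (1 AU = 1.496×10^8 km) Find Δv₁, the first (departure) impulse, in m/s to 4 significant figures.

Δv₁ = 7102 m/s

In km: r₁ = 1.05 × 1.496×10^8 = 1.5708×10^8 km; r₂ = 3.60 × 1.496×10^8 = 5.3856×10^8 km.
The Hohmann ellipse has a_t = (r₁ + r₂)/2 = 3.4782×10^8 km.
Circular speed at r = 1.5708×10^8 km: v_c = √(μ/r) = 29.065 km/s.
Transfer-orbit speed at the same r (vis-viva, a = a_t): v_t = √[μ(2/r − 1/a_t)] = 36.167 km/s.
Δv₁ = |v_t − v_c| = |36.167 − 29.065| = 7.102 km/s.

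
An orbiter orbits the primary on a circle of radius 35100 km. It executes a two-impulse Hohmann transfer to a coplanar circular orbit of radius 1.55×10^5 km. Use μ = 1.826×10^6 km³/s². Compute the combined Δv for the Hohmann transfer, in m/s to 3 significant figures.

The Hohmann ellipse has a_t = (r₁ + r₂)/2 = 95050 km.
At r₁ the circular-orbit speed is v₁ = √(μ/r₁) = 7.2127 km/s.
Transfer-orbit speed at r₁ (v² = μ(2/r − 1/a)): v_p = √[μ(2/r₁ − 1/a_t)] = 9.2106 km/s.
First burn Δv₁ = |v_p − v₁| = 1.9979 km/s.
At r₂, v₂ = √(μ/r₂) = 3.43229 km/s.
Transfer-orbit speed at r₂: v_a = √[μ(2/r₂ − 1/a_t)] = 2.08575 km/s.
Second burn Δv₂ = |v₂ − v_a| = 1.3465 km/s.
Δv = Δv₁ + Δv₂ = 1.9979 + 1.3465 = 3.344 km/s.

Δv = 3340 m/s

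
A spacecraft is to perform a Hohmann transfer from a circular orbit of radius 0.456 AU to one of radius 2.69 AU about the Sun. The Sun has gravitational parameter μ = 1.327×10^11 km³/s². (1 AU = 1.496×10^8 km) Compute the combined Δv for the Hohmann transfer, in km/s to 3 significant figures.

Δv = 22.0 km/s

In km: r₁ = 0.456 × 1.496×10^8 = 6.82176×10^7 km; r₂ = 2.69 × 1.496×10^8 = 4.02424×10^8 km.
Semi-major axis of the transfer orbit: a_t = (6.82176×10^7 + 4.02424×10^8)/2 = 2.353208×10^8 km.
At r₁ the circular-orbit speed is v₁ = √(μ/r₁) = 44.105 km/s.
On the transfer ellipse at r₁, vis-viva equation gives v_p = √[μ(2/r₁ − 1/a_t)] = 57.677 km/s.
First burn Δv₁ = |v_p − v₁| = 13.57 km/s.
Circular speed at r₂: v₂ = √(μ/r₂) = 18.159 km/s.
Transfer-orbit speed at r₂: v_a = √[μ(2/r₂ − 1/a_t)] = 9.7771 km/s.
Second burn Δv₂ = |v₂ − v_a| = 8.382 km/s.
Total Δv = Δv₁ + Δv₂ = 21.95 km/s.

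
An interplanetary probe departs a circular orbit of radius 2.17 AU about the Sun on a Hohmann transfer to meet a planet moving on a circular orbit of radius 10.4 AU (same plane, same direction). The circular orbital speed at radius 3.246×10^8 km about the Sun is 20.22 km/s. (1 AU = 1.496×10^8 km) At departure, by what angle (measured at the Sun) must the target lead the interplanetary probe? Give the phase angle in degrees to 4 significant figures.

φ = 95.44°

From the circular-orbit relation v² = μ/r at r = 3.246×10^8 km: μ = v²r = (20.22)² × 3.246×10^8 = 1.32712×10^11 km³/s².
In km: r₁ = 2.17 × 1.496×10^8 = 3.24632×10^8 km; r₂ = 10.4 × 1.496×10^8 = 1.55584×10^9 km.
Transfer-ellipse semi-major axis a_t = (r₁ + r₂)/2 = (3.24632×10^8 + 1.55584×10^9)/2 = 9.40236×10^8 km.
Transfer time t = π√(a_t³/μ) = 2.4863×10^8 s.
The target's mean motion on its circular orbit is ω₂ = √(μ/r₂³) = 5.9362×10^-9 rad/s.
Angle swept by the target during transfer: ω₂·t = 1.4759 rad = 84.56°.
The interplanetary probe traverses 180° on the transfer ellipse, so the target must lead by 180° − 84.56° = 95.44°.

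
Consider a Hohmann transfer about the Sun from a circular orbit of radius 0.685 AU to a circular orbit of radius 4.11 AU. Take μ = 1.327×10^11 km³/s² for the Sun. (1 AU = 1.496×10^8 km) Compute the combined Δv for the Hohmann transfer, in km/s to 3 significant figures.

Δv = 18.0 km/s

In km: r₁ = 0.685 × 1.496×10^8 = 1.02476×10^8 km; r₂ = 4.11 × 1.496×10^8 = 6.14856×10^8 km.
The Hohmann ellipse has a_t = (r₁ + r₂)/2 = 3.58666×10^8 km.
At r₁ the circular-orbit speed is v₁ = √(μ/r₁) = 35.99 km/s.
On the transfer ellipse at r₁, vis-viva equation gives v_p = √[μ(2/r₁ − 1/a_t)] = 47.12 km/s.
First burn Δv₁ = |v_p − v₁| = 11.13 km/s.
At r₂, v₂ = √(μ/r₂) = 14.691 km/s.
Transfer-orbit speed at r₂: v_a = √[μ(2/r₂ − 1/a_t)] = 7.8526 km/s.
Second burn Δv₂ = |v₂ − v_a| = 6.838 km/s.
Total Δv = Δv₁ + Δv₂ = 17.97 km/s.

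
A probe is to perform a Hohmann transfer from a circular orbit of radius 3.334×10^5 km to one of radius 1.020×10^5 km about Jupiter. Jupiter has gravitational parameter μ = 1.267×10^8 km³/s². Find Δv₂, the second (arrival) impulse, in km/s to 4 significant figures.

Δv₂ = 8.371 km/s

Semi-major axis of the transfer orbit: a_t = (3.334×10^5 + 1.020×10^5)/2 = 2.177×10^5 km.
Circular speed at r = 1.020×10^5 km: v_c = √(μ/r) = 35.2442 km/s.
Vis-viva on the transfer ellipse at r = 1.020×10^5 km gives v_t = √[μ(2/r − 1/a_t)] = 43.6156 km/s.
Δv₂ = |v_t − v_c| = |43.6156 − 35.2442| = 8.371 km/s.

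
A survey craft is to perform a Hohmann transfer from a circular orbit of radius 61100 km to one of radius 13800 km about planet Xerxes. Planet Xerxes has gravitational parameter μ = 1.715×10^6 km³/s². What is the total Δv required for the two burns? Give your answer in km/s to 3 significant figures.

Semi-major axis of the transfer orbit: a_t = (61100 + 13800)/2 = 37450 km.
Circular speed at r₁: v₁ = √(μ/r₁) = √(1.715×10^6/61100) = 5.298 km/s.
Transfer-orbit speed at r₁ (v² = μ(2/r − 1/a)): v_a = √[μ(2/r₁ − 1/a_t)] = 3.216 km/s.
First burn Δv₁ = |v_a − v₁| = 2.082 km/s.
At r₂, v₂ = √(μ/r₂) = 11.148 km/s.
Transfer-orbit speed at r₂: v_p = √[μ(2/r₂ − 1/a_t)] = 14.239 km/s.
Second burn Δv₂ = |v₂ − v_p| = 3.091 km/s.
Total Δv = Δv₁ + Δv₂ = 5.173 km/s.

Δv = 5.17 km/s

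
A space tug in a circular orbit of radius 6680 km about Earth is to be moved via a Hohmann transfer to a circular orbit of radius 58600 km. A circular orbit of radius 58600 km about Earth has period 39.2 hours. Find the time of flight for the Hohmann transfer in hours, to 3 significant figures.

t = 8.15 hours

From Kepler's third law T² = 4π²r³/μ at r = 58600 km, T = 39.2 hours = 39.2 × 3600 s = 1.4112×10^5 s: μ = 4π²r³/T² = 3.98910×10^5 km³/s².
Transfer-ellipse semi-major axis a_t = (r₁ + r₂)/2 = (6680 + 58600)/2 = 32640 km.
Transfer time t = π√(a_t³/μ) = π√((32640)³ / 3.98910×10^5) = 29330 s.
Converting: 29330 s ÷ 3600 s/hour = 8.15 hours.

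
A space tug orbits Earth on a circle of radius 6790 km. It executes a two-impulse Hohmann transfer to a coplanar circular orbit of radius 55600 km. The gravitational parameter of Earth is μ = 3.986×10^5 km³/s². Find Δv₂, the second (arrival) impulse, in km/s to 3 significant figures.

Δv₂ = 1.43 km/s

Semi-major axis of the transfer orbit: a_t = (6790 + 55600)/2 = 31195 km.
On the circular orbit at r = 55600 km, v_c = √(μ/r) = 2.6775 km/s.
Vis-viva on the transfer ellipse at r = 55600 km gives v_t = √[μ(2/r − 1/a_t)] = 1.2492 km/s.
Δv₂ = |v_t − v_c| = |1.2492 − 2.6775| = 1.428 km/s.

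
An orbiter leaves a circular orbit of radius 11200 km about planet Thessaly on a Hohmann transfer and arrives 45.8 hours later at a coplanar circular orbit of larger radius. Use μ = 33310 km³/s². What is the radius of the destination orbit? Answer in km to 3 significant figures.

r₂ = 79000 km

Transfer time t = 45.8 hours = 1.6488×10^5 s, and t = π√(a_t³/μ).
So a_t = (μ t²/π²)^(1/3) = (33310 × (1.6488×10^5)² / π²)^(1/3) = 45103 km.
Since a_t = (r₁ + r₂)/2, r₂ = 2a_t − r₁ = 2×45103 − 11200 = 79006 km.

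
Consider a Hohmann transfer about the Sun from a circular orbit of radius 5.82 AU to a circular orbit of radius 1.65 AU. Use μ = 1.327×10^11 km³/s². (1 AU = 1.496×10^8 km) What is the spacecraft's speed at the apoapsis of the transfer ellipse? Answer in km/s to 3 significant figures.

In km: r₁ = 5.82 × 1.496×10^8 = 8.70672×10^8 km; r₂ = 1.65 × 1.496×10^8 = 2.4684×10^8 km.
Transfer-ellipse semi-major axis a_t = (r₁ + r₂)/2 = (8.70672×10^8 + 2.4684×10^8)/2 = 5.58756×10^8 km.
At apoapsis, r = 8.70672×10^8 km.
From the vis-viva equation, v = √[μ(2/r − 1/a_t)] = 8.205 km/s.

v = 8.21 km/s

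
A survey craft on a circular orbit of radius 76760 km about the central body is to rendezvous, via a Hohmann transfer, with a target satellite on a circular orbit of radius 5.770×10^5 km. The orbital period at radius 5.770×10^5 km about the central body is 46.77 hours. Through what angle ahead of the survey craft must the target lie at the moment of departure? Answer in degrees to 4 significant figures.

φ = 103.2°

From Kepler's third law T² = 4π²r³/μ at r = 5.770×10^5 km, T = 46.77 hours = 46.77 × 3600 s = 1.68372×10^5 s: μ = 4π²r³/T² = 2.67515×10^8 km³/s².
Semi-major axis of the transfer orbit: a_t = (76760 + 5.770×10^5)/2 = 3.2688×10^5 km.
The half-period of the transfer ellipse is t = π√(a_t³/μ) = 35897.0 s.
The target's mean motion on its circular orbit is ω₂ = √(μ/r₂³) = 3.73173×10^-5 rad/s.
Angle swept by the target during transfer: ω₂·t = 1.33958 rad = 76.752°.
Arrival is 180° from departure on the ellipse, so φ = 180° − 76.752° = 103.2°.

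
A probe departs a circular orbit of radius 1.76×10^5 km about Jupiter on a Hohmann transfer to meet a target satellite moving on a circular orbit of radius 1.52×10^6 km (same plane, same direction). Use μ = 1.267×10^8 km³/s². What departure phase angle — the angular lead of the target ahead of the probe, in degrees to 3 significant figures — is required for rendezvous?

Transfer-ellipse semi-major axis a_t = (r₁ + r₂)/2 = (1.760×10^5 + 1.520×10^6)/2 = 8.480×10^5 km.
Transfer time t = π√(a_t³/μ) = 2.1795×10^5 s.
The target's mean motion on its circular orbit is ω₂ = √(μ/r₂³) = 6.0065×10^-6 rad/s.
Angle swept by the target during transfer: ω₂·t = 1.3091 rad = 75.01°.
The probe traverses 180° on the transfer ellipse, so the target must lead by 180° − 75.01° = 105°.

φ = 105°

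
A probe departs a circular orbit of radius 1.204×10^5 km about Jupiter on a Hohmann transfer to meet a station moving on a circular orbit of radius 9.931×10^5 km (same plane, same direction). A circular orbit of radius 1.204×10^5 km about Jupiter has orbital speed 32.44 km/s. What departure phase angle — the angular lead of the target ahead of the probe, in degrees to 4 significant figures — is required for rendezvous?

From the circular-orbit relation v² = μ/r at r = 1.204×10^5 km: μ = v²r = (32.44)² × 1.204×10^5 = 1.26703×10^8 km³/s².
Semi-major axis of the transfer orbit: a_t = (1.204×10^5 + 9.931×10^5)/2 = 5.5675×10^5 km.
The half-period of the transfer ellipse is t = π√(a_t³/μ) = 1.1594×10^5 s.
The target's mean motion on its circular orbit is ω₂ = √(μ/r₂³) = 1.1374×10^-5 rad/s.
Angle swept by the target during transfer: ω₂·t = 1.3187 rad = 75.56°.
Arrival is 180° from departure on the ellipse, so φ = 180° − 75.56° = 104.4°.

φ = 104.4°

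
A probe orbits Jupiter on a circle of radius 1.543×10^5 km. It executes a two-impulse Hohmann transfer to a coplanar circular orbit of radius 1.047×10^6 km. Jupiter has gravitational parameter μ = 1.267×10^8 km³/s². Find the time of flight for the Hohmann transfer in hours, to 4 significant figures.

Transfer-ellipse semi-major axis a_t = (r₁ + r₂)/2 = (1.543×10^5 + 1.047×10^6)/2 = 6.0065×10^5 km.
By Kepler's third law the transfer-orbit period is T = 2π√(a_t³/μ), so t = T/2 = 1.2993×10^5 s.
Converting: 1.2993×10^5 s ÷ 3600 s/hour = 36.09 hours.

t = 36.09 hours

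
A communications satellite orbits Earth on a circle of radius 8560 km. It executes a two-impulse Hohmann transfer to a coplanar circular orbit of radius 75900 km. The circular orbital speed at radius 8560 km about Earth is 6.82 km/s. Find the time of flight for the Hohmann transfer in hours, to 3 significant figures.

From the circular-orbit relation v² = μ/r at r = 8560 km: μ = v²r = (6.82)² × 8560 = 3.98146×10^5 km³/s².
Semi-major axis of the transfer orbit: a_t = (8560 + 75900)/2 = 42230 km.
Transfer time t = π√(a_t³/μ) = π√((42230)³ / 3.98146×10^5) = 43210 s.
Converting: 43210 s ÷ 3600 s/hour = 12.0 hours.

t = 12.0 hours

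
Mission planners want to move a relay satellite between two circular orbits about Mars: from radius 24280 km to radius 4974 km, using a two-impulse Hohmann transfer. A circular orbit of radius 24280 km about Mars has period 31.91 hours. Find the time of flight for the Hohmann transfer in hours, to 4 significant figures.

From Kepler's third law T² = 4π²r³/μ at r = 24280 km, T = 31.91 hours = 31.91 × 3600 s = 1.14876×10^5 s: μ = 4π²r³/T² = 42820.1 km³/s².
Semi-major axis of the transfer orbit: a_t = (24280 + 4974)/2 = 14627 km.
Transfer time t = π√(a_t³/μ) = π√((14627)³ / 42820.1) = 26857 s.
Converting: 26857 s ÷ 3600 s/hour = 7.460 hours.

t = 7.460 hours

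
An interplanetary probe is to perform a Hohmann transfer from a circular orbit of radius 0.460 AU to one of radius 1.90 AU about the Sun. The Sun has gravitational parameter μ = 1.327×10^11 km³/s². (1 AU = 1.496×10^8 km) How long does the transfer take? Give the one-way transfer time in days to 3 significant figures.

In km: r₁ = 0.460 × 1.496×10^8 = 6.8816×10^7 km; r₂ = 1.90 × 1.496×10^8 = 2.8424×10^8 km.
The Hohmann ellipse has a_t = (r₁ + r₂)/2 = 1.76528×10^8 km.
Half the transfer-orbit period gives t = π√(a_t³/μ) = 2.023×10^7 s.
Converting: 2.023×10^7 s ÷ 86400 s/day = 234 days.

t = 234 days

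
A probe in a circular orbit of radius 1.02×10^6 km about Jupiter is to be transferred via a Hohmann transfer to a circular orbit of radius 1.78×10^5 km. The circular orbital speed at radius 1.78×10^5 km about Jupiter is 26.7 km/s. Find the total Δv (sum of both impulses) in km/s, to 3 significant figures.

From the circular-orbit relation v² = μ/r at r = 1.78×10^5 km: μ = v²r = (26.7)² × 1.78×10^5 = 1.26894×10^8 km³/s².
Transfer-ellipse semi-major axis a_t = (r₁ + r₂)/2 = (1.020×10^6 + 1.780×10^5)/2 = 5.990×10^5 km.
At r₁ the circular-orbit speed is v₁ = √(μ/r₁) = 11.154 km/s.
Transfer-orbit speed at r₁ (v² = μ(2/r − 1/a)): v_a = √[μ(2/r₁ − 1/a_t)] = 6.0802 km/s.
First burn Δv₁ = |v_a − v₁| = 5.074 km/s.
At r₂, v₂ = √(μ/r₂) = 26.700 km/s.
Transfer-orbit speed at r₂: v_p = √[μ(2/r₂ − 1/a_t)] = 34.842 km/s.
Second burn Δv₂ = |v₂ − v_p| = 8.142 km/s.
Total Δv = Δv₁ + Δv₂ = 13.22 km/s.

Δv = 13.2 km/s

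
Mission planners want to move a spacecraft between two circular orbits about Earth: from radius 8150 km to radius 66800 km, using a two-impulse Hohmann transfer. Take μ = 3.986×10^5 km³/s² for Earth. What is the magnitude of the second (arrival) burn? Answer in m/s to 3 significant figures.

Semi-major axis of the transfer orbit: a_t = (8150 + 66800)/2 = 37475 km.
On the circular orbit at r = 66800 km, v_c = √(μ/r) = 2.443 km/s.
Transfer-orbit speed at the same r (vis-viva, a = a_t): v_t = √[μ(2/r − 1/a_t)] = 1.139 km/s.
Δv₂ = |v_t − v_c| = |1.139 − 2.443| = 1.304 km/s.

Δv₂ = 1300 m/s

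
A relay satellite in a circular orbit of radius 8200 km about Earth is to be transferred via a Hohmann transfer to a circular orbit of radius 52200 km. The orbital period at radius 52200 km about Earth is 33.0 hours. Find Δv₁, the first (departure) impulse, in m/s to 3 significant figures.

Δv₁ = 2190 m/s

From Kepler's third law T² = 4π²r³/μ at r = 52200 km, T = 33.0 hours = 33.0 × 3600 s = 1.188×10^5 s: μ = 4π²r³/T² = 3.97867×10^5 km³/s².
The Hohmann ellipse has a_t = (r₁ + r₂)/2 = 30200 km.
Circular speed at r = 8200 km: v_c = √(μ/r) = 6.966 km/s.
Transfer-orbit speed at the same r (vis-viva, a = a_t): v_t = √[μ(2/r − 1/a_t)] = 9.158 km/s.
Δv₁ = |v_t − v_c| = |9.158 − 6.966| = 2.192 km/s.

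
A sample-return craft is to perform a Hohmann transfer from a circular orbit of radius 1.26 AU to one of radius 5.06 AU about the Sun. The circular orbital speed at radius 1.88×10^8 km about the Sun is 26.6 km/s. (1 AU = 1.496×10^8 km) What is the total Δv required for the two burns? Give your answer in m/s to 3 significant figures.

Δv = 11900 m/s

From the circular-orbit relation v² = μ/r at r = 1.88×10^8 km: μ = v²r = (26.6)² × 1.88×10^8 = 1.33021×10^11 km³/s².
In km: r₁ = 1.26 × 1.496×10^8 = 1.88496×10^8 km; r₂ = 5.06 × 1.496×10^8 = 7.56976×10^8 km.
Transfer-ellipse semi-major axis a_t = (r₁ + r₂)/2 = (1.88496×10^8 + 7.56976×10^8)/2 = 4.72736×10^8 km.
At r₁ the circular-orbit speed is v₁ = √(μ/r₁) = 26.565 km/s.
Transfer-orbit speed at r₁ (vis-viva): v_p = √[μ(2/r₁ − 1/a_t)] = 33.616 km/s.
First burn Δv₁ = |v_p − v₁| = 7.051 km/s.
At r₂, v₂ = √(μ/r₂) = 13.2562 km/s.
Transfer-orbit speed at r₂: v_a = √[μ(2/r₂ − 1/a_t)] = 8.37069 km/s.
Second burn Δv₂ = |v₂ − v_a| = 4.886 km/s.
Total Δv = Δv₁ + Δv₂ = 11.94 km/s.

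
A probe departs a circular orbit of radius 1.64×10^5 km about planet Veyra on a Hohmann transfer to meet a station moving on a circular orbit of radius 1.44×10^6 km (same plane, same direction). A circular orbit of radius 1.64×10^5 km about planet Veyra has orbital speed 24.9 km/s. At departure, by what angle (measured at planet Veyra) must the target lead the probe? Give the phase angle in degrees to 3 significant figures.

From the circular-orbit relation v² = μ/r at r = 1.64×10^5 km: μ = v²r = (24.9)² × 1.64×10^5 = 1.01682×10^8 km³/s².
The Hohmann ellipse has a_t = (r₁ + r₂)/2 = 8.020×10^5 km.
The half-period of the transfer ellipse is t = π√(a_t³/μ) = 2.2376×10^5 s.
Target angular speed ω₂ = √(μ/r₂³) = 5.8355×10^-6 rad/s.
Angle swept by the target during transfer: ω₂·t = 1.3058 rad = 74.82°.
Arrival is 180° from departure on the ellipse, so φ = 180° − 74.82° = 105°.

φ = 105°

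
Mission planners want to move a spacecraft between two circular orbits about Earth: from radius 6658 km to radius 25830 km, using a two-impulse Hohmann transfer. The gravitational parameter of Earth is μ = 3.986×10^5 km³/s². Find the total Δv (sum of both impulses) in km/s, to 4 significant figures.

The Hohmann ellipse has a_t = (r₁ + r₂)/2 = 16244 km.
At r₁ the circular-orbit speed is v₁ = √(μ/r₁) = 7.7374 km/s.
Transfer-orbit speed at r₁ (v² = μ(2/r − 1/a)): v_p = √[μ(2/r₁ − 1/a_t)] = 9.7569 km/s.
First burn Δv₁ = |v_p − v₁| = 2.0195 km/s.
Circular speed at r₂: v₂ = √(μ/r₂) = 3.92832 km/s.
Transfer-orbit speed at r₂: v_a = √[μ(2/r₂ − 1/a_t)] = 2.51496 km/s.
Second burn Δv₂ = |v₂ − v_a| = 1.4134 km/s.
Total Δv = Δv₁ + Δv₂ = 3.433 km/s.

Δv = 3.433 km/s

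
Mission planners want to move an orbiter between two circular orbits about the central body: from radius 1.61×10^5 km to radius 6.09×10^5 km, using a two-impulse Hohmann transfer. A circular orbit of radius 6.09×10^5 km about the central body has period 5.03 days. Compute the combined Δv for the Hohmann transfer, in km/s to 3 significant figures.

Δv = 7.52 km/s

From Kepler's third law T² = 4π²r³/μ at r = 6.09×10^5 km, T = 5.03 days = 5.03 × 86400 s = 4.34592×10^5 s: μ = 4π²r³/T² = 4.72115×10^7 km³/s².
Semi-major axis of the transfer orbit: a_t = (1.610×10^5 + 6.090×10^5)/2 = 3.850×10^5 km.
Circular speed at r₁: v₁ = √(μ/r₁) = √(4.72115×10^7/1.610×10^5) = 17.124 km/s.
On the transfer ellipse at r₁, vis-viva equation gives v_p = √[μ(2/r₁ − 1/a_t)] = 21.537 km/s.
First burn Δv₁ = |v_p − v₁| = 4.413 km/s.
At r₂, v₂ = √(μ/r₂) = 8.805 km/s.
Transfer-orbit speed at r₂: v_a = √[μ(2/r₂ − 1/a_t)] = 5.694 km/s.
Second burn Δv₂ = |v₂ − v_a| = 3.111 km/s.
Total Δv = Δv₁ + Δv₂ = 7.524 km/s.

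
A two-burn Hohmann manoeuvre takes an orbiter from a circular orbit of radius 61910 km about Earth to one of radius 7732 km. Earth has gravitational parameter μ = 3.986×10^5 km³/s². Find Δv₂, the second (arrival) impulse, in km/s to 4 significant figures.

Transfer-ellipse semi-major axis a_t = (r₁ + r₂)/2 = (61910 + 7732)/2 = 34821 km.
On the circular orbit at r = 7732 km, v_c = √(μ/r) = 7.180 km/s.
Transfer-orbit speed at the same r (vis-viva, a = a_t): v_t = √[μ(2/r − 1/a_t)] = 9.574 km/s.
Δv₂ = |v_t − v_c| = |9.574 − 7.180| = 2.394 km/s.

Δv₂ = 2.394 km/s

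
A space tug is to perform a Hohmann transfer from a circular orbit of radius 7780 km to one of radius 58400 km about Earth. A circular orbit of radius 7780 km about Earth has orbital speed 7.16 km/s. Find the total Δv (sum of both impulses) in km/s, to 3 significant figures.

Δv = 3.70 km/s

From the circular-orbit relation v² = μ/r at r = 7780 km: μ = v²r = (7.16)² × 7780 = 3.98846×10^5 km³/s².
Transfer-ellipse semi-major axis a_t = (r₁ + r₂)/2 = (7780 + 58400)/2 = 33090 km.
Circular speed at r₁: v₁ = √(μ/r₁) = √(3.98846×10^5/7780) = 7.160 km/s.
On the transfer ellipse at r₁, v² = μ(2/r − 1/a) gives v_p = √[μ(2/r₁ − 1/a_t)] = 9.512 km/s.
First burn Δv₁ = |v_p − v₁| = 2.352 km/s.
Circular speed at r₂: v₂ = √(μ/r₂) = 2.613 km/s.
Transfer-orbit speed at r₂: v_a = √[μ(2/r₂ − 1/a_t)] = 1.267 km/s.
Second burn Δv₂ = |v₂ − v_a| = 1.346 km/s.
Total Δv = Δv₁ + Δv₂ = 3.698 km/s.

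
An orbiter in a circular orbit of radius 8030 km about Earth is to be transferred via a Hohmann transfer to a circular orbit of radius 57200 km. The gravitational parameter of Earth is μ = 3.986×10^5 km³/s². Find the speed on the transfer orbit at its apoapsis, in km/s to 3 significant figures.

Transfer-ellipse semi-major axis a_t = (r₁ + r₂)/2 = (8030 + 57200)/2 = 32615 km.
The apoapsis of the transfer ellipse is at r = 57200 km.
Applying v² = μ(2/r − 1/a_t): v = 1.310 km/s.

v = 1.31 km/s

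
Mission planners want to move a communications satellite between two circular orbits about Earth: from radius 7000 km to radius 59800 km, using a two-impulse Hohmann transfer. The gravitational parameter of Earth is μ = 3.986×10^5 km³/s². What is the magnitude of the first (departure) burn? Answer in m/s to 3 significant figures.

Δv₁ = 2550 m/s

The Hohmann ellipse has a_t = (r₁ + r₂)/2 = 33400 km.
Circular speed at r = 7000 km: v_c = √(μ/r) = 7.5460 km/s.
Vis-viva on the transfer ellipse at r = 7000 km gives v_t = √[μ(2/r − 1/a_t)] = 10.097 km/s.
Δv₁ = |v_t − v_c| = |10.097 − 7.5460| = 2.551 km/s.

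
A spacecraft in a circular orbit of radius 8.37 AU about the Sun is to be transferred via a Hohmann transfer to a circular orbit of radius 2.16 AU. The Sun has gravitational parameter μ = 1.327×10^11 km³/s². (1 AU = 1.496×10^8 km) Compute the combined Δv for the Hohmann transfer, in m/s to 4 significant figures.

In km: r₁ = 8.37 × 1.496×10^8 = 1.252152×10^9 km; r₂ = 2.16 × 1.496×10^8 = 3.23136×10^8 km.
Transfer-ellipse semi-major axis a_t = (r₁ + r₂)/2 = (1.252152×10^9 + 3.23136×10^8)/2 = 7.87644×10^8 km.
Circular speed at r₁: v₁ = √(μ/r₁) = √(1.327×10^11/1.252152×10^9) = 10.295 km/s.
On the transfer ellipse at r₁, v² = μ(2/r − 1/a) gives v_a = √[μ(2/r₁ − 1/a_t)] = 6.5938 km/s.
First burn Δv₁ = |v_a − v₁| = 3.701 km/s.
At r₂, v₂ = √(μ/r₂) = 20.265 km/s.
Transfer-orbit speed at r₂: v_p = √[μ(2/r₂ − 1/a_t)] = 25.551 km/s.
Second burn Δv₂ = |v₂ − v_p| = 5.286 km/s.
Δv = Δv₁ + Δv₂ = 3.701 + 5.286 = 8.987 km/s.

Δv = 8987 m/s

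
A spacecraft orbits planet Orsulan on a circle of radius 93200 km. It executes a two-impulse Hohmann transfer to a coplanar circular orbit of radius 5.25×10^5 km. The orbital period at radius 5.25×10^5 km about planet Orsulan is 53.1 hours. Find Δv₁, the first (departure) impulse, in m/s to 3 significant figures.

From Kepler's third law T² = 4π²r³/μ at r = 5.25×10^5 km, T = 53.1 hours = 53.1 × 3600 s = 1.9116×10^5 s: μ = 4π²r³/T² = 1.56330×10^8 km³/s².
Transfer-ellipse semi-major axis a_t = (r₁ + r₂)/2 = (93200 + 5.250×10^5)/2 = 3.091×10^5 km.
On the circular orbit at r = 93200 km, v_c = √(μ/r) = 40.96 km/s.
Transfer-orbit speed at the same r (vis-viva, a = a_t): v_t = √[μ(2/r − 1/a_t)] = 53.38 km/s.
Δv₁ = |v_t − v_c| = |53.38 − 40.96| = 12.42 km/s.

Δv₁ = 12400 m/s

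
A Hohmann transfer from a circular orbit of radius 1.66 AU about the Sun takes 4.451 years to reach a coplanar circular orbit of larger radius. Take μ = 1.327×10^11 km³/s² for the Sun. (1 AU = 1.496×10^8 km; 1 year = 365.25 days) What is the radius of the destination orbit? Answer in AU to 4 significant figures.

r₂ = 6.930 AU

In km: r₁ = 1.66 × 1.496×10^8 = 2.48336×10^8 km.
Transfer time t = 4.451 years × 365.25 × 86400 s = 1.404628776×10^8 s, and t = π√(a_t³/μ).
So a_t = (μ t²/π²)^(1/3) = (1.327×10^11 × (1.404628776×10^8)² / π²)^(1/3) = 6.4254×10^8 km.
Since a_t = (r₁ + r₂)/2, r₂ = 2a_t − r₁ = 2×6.4254×10^8 − 2.48336×10^8 = 1.036744×10^9 km.
In AU: r₂ = 1.036744×10^9 / 1.496×10^8 = 6.930 AU.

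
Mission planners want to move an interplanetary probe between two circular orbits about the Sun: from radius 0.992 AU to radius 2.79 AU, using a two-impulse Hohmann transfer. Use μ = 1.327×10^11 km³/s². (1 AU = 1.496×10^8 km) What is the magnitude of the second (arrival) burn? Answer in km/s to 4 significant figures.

In km: r₁ = 0.992 × 1.496×10^8 = 1.484032×10^8 km; r₂ = 2.79 × 1.496×10^8 = 4.17384×10^8 km.
The Hohmann ellipse has a_t = (r₁ + r₂)/2 = 2.828936×10^8 km.
On the circular orbit at r = 4.17384×10^8 km, v_c = √(μ/r) = 17.831 km/s.
Vis-viva on the transfer ellipse at r = 4.17384×10^8 km gives v_t = √[μ(2/r − 1/a_t)] = 12.915 km/s.
Δv₂ = |v_t − v_c| = |12.915 − 17.831| = 4.916 km/s.

Δv₂ = 4.916 km/s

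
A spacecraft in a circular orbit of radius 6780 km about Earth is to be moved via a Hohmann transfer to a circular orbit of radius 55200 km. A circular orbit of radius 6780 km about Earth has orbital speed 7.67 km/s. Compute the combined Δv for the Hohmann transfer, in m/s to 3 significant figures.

From the circular-orbit relation v² = μ/r at r = 6780 km: μ = v²r = (7.67)² × 6780 = 3.98860×10^5 km³/s².
Semi-major axis of the transfer orbit: a_t = (6780 + 55200)/2 = 30990 km.
At r₁ the circular-orbit speed is v₁ = √(μ/r₁) = 7.67000 km/s.
Transfer-orbit speed at r₁ (v² = μ(2/r − 1/a)): v_p = √[μ(2/r₁ − 1/a_t)] = 10.2366 km/s.
First burn Δv₁ = |v_p − v₁| = 2.5666 km/s.
Circular speed at r₂: v₂ = √(μ/r₂) = 2.6881 km/s.
Transfer-orbit speed at r₂: v_a = √[μ(2/r₂ − 1/a_t)] = 1.2573 km/s.
Second burn Δv₂ = |v₂ − v_a| = 1.4308 km/s.
Δv = Δv₁ + Δv₂ = 2.5666 + 1.4308 = 3.997 km/s.

Δv = 4000 m/s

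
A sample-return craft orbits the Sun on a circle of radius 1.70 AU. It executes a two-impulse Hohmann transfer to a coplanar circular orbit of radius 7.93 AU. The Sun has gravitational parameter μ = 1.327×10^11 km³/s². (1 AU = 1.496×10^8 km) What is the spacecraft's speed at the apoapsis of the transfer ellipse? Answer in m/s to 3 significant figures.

In km: r₁ = 1.70 × 1.496×10^8 = 2.5432×10^8 km; r₂ = 7.93 × 1.496×10^8 = 1.186328×10^9 km.
Semi-major axis of the transfer orbit: a_t = (2.5432×10^8 + 1.186328×10^9)/2 = 7.20324×10^8 km.
At apoapsis, r = 1.186328×10^9 km.
Vis-viva: v = √[μ(2/r − 1/a_t)] = √[1.327×10^11 × (2/1.186328×10^9 − 1/7.20324×10^8)] = 6.284 km/s.

v = 6280 m/s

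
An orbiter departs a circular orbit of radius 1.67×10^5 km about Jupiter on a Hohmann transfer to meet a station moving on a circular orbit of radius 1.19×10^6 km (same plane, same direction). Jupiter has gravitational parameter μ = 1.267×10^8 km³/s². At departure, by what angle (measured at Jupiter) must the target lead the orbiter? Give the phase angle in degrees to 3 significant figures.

Transfer-ellipse semi-major axis a_t = (r₁ + r₂)/2 = (1.670×10^5 + 1.190×10^6)/2 = 6.785×10^5 km.
Transfer time t = π√(a_t³/μ) = 1.559863×10^5 s.
The target's mean motion on its circular orbit is ω₂ = √(μ/r₂³) = 8.670974×10^-6 rad/s.
Angle swept by the target during transfer: ω₂·t = 1.352553 rad = 77.496°.
Arrival is 180° from departure on the ellipse, so φ = 180° − 77.496° = 103°.

φ = 103°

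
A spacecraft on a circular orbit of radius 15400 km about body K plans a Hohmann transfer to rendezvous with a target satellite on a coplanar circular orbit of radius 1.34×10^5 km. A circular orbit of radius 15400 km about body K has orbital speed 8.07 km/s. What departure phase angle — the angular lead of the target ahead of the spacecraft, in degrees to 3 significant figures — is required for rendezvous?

From the circular-orbit relation v² = μ/r at r = 15400 km: μ = v²r = (8.07)² × 15400 = 1.00292×10^6 km³/s².
The Hohmann ellipse has a_t = (r₁ + r₂)/2 = 74700 km.
The half-period of the transfer ellipse is t = π√(a_t³/μ) = 64047 s.
The target's mean motion on its circular orbit is ω₂ = √(μ/r₂³) = 2.0416×10^-5 rad/s.
Angle swept by the target during transfer: ω₂·t = 1.3076 rad = 74.92°.
The spacecraft traverses 180° on the transfer ellipse, so the target must lead by 180° − 74.92° = 105°.

φ = 105°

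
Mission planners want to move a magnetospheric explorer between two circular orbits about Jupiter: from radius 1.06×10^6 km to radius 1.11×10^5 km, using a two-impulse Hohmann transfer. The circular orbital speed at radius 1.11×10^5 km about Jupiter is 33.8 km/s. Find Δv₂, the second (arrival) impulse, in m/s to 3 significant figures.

Δv₂ = 11700 m/s

From the circular-orbit relation v² = μ/r at r = 1.11×10^5 km: μ = v²r = (33.8)² × 1.11×10^5 = 1.26811×10^8 km³/s².
Semi-major axis of the transfer orbit: a_t = (1.060×10^6 + 1.110×10^5)/2 = 5.855×10^5 km.
Circular speed at r = 1.110×10^5 km: v_c = √(μ/r) = 33.80 km/s.
Transfer-orbit speed at the same r (vis-viva, a = a_t): v_t = √[μ(2/r − 1/a_t)] = 45.48 km/s.
Δv₂ = |v_t − v_c| = |45.48 − 33.80| = 11.68 km/s.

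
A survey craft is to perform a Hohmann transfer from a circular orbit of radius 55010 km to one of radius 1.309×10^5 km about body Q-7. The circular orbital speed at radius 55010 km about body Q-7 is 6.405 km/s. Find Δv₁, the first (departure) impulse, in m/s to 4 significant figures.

From the circular-orbit relation v² = μ/r at r = 55010 km: μ = v²r = (6.405)² × 55010 = 2.25673×10^6 km³/s².
Transfer-ellipse semi-major axis a_t = (r₁ + r₂)/2 = (55010 + 1.309×10^5)/2 = 92955 km.
On the circular orbit at r = 55010 km, v_c = √(μ/r) = 6.405 km/s.
Transfer-orbit speed at the same r (vis-viva, a = a_t): v_t = √[μ(2/r − 1/a_t)] = 7.601 km/s.
Δv₁ = |v_t − v_c| = |7.601 − 6.405| = 1.196 km/s.

Δv₁ = 1196 m/s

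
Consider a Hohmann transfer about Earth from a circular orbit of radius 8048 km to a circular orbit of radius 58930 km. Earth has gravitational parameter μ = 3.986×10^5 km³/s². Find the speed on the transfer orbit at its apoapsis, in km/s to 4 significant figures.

v = 1.275 km/s

The Hohmann ellipse has a_t = (r₁ + r₂)/2 = 33489 km.
The apoapsis of the transfer ellipse is at r = 58930 km.
From the vis-viva equation, v = √[μ(2/r − 1/a_t)] = 1.275 km/s.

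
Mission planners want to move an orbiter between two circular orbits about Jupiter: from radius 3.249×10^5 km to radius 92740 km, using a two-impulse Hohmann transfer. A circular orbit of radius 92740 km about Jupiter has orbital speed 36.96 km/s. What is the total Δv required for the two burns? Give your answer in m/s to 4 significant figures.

Δv = 15730 m/s

From the circular-orbit relation v² = μ/r at r = 92740 km: μ = v²r = (36.96)² × 92740 = 1.26687×10^8 km³/s².
Transfer-ellipse semi-major axis a_t = (r₁ + r₂)/2 = (3.249×10^5 + 92740)/2 = 2.0882×10^5 km.
Circular speed at r₁: v₁ = √(μ/r₁) = √(1.26687×10^8/3.249×10^5) = 19.7465 km/s.
Transfer-orbit speed at r₁ (vis-viva equation): v_a = √[μ(2/r₁ − 1/a_t)] = 13.1595 km/s.
First burn Δv₁ = |v_a − v₁| = 6.587 km/s.
At r₂, v₂ = √(μ/r₂) = 36.960 km/s.
Transfer-orbit speed at r₂: v_p = √[μ(2/r₂ − 1/a_t)] = 46.102 km/s.
Second burn Δv₂ = |v₂ − v_p| = 9.142 km/s.
Δv = Δv₁ + Δv₂ = 6.587 + 9.142 = 15.73 km/s.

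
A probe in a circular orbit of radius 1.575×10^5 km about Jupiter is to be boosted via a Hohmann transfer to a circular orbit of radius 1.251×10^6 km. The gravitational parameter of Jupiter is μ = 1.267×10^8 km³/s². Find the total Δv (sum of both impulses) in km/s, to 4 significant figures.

The Hohmann ellipse has a_t = (r₁ + r₂)/2 = 7.0425×10^5 km.
Circular speed at r₁: v₁ = √(μ/r₁) = √(1.267×10^8/1.575×10^5) = 28.363 km/s.
Transfer-orbit speed at r₁ (vis-viva equation): v_p = √[μ(2/r₁ − 1/a_t)] = 37.802 km/s.
First burn Δv₁ = |v_p − v₁| = 9.439 km/s.
Circular speed at r₂: v₂ = √(μ/r₂) = 10.064 km/s.
Transfer-orbit speed at r₂: v_a = √[μ(2/r₂ − 1/a_t)] = 4.7592 km/s.
Second burn Δv₂ = |v₂ − v_a| = 5.305 km/s.
Δv = Δv₁ + Δv₂ = 9.439 + 5.305 = 14.74 km/s.

Δv = 14.74 km/s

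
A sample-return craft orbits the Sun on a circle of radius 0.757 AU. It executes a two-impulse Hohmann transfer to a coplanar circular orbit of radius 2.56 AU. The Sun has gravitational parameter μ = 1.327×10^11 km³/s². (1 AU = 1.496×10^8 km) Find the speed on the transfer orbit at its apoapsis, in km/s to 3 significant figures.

In km: r₁ = 0.757 × 1.496×10^8 = 1.132472×10^8 km; r₂ = 2.56 × 1.496×10^8 = 3.82976×10^8 km.
Semi-major axis of the transfer orbit: a_t = (1.132472×10^8 + 3.82976×10^8)/2 = 2.481116×10^8 km.
The apoapsis of the transfer ellipse is at r = 3.82976×10^8 km.
From the vis-viva equation, v = √[μ(2/r − 1/a_t)] = 12.58 km/s.

v = 12.6 km/s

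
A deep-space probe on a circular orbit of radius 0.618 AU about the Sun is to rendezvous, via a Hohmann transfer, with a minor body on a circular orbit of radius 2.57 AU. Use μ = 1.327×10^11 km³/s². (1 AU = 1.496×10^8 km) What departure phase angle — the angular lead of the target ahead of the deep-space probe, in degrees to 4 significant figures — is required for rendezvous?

φ = 92.08°

In km: r₁ = 0.618 × 1.496×10^8 = 9.24528×10^7 km; r₂ = 2.57 × 1.496×10^8 = 3.84472×10^8 km.
Transfer-ellipse semi-major axis a_t = (r₁ + r₂)/2 = (9.24528×10^7 + 3.84472×10^8)/2 = 2.384624×10^8 km.
Transfer time t = π√(a_t³/μ) = 3.17574×10^7 s.
The target's mean motion on its circular orbit is ω₂ = √(μ/r₂³) = 4.83213×10^-8 rad/s.
Angle swept by the target during transfer: ω₂·t = 1.53456 rad = 87.92°.
The deep-space probe traverses 180° on the transfer ellipse, so the target must lead by 180° − 87.92° = 92.08°.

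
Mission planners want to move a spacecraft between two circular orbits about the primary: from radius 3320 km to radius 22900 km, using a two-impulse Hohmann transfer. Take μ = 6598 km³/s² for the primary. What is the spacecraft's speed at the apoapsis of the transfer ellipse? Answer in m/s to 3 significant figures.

v = 270 m/s

Semi-major axis of the transfer orbit: a_t = (3320 + 22900)/2 = 13110 km.
At apoapsis, r = 22900 km.
Vis-viva: v = √[μ(2/r − 1/a_t)] = √[6598 × (2/22900 − 1/13110)] = 0.2701 km/s.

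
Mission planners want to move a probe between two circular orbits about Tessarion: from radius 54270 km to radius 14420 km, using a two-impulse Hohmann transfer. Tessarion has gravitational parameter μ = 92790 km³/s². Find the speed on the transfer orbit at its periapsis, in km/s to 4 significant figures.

v = 3.189 km/s

Transfer-ellipse semi-major axis a_t = (r₁ + r₂)/2 = (54270 + 14420)/2 = 34345 km.
At periapsis, r = 14420 km.
From the vis-viva equation, v = √[μ(2/r − 1/a_t)] = 3.189 km/s.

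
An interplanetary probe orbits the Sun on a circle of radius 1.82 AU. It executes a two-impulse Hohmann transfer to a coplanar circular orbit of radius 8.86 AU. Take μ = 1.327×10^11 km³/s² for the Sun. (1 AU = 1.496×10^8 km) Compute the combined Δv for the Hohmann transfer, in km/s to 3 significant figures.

Δv = 10.5 km/s

In km: r₁ = 1.82 × 1.496×10^8 = 2.72272×10^8 km; r₂ = 8.86 × 1.496×10^8 = 1.325456×10^9 km.
Semi-major axis of the transfer orbit: a_t = (2.72272×10^8 + 1.325456×10^9)/2 = 7.98864×10^8 km.
Circular speed at r₁: v₁ = √(μ/r₁) = √(1.327×10^11/2.72272×10^8) = 22.08 km/s.
Transfer-orbit speed at r₁ (vis-viva): v_p = √[μ(2/r₁ − 1/a_t)] = 28.44 km/s.
First burn Δv₁ = |v_p − v₁| = 6.360 km/s.
At r₂, v₂ = √(μ/r₂) = 10.0058 km/s.
Transfer-orbit speed at r₂: v_a = √[μ(2/r₂ − 1/a_t)] = 5.84141 km/s.
Second burn Δv₂ = |v₂ − v_a| = 4.164 km/s.
Δv = Δv₁ + Δv₂ = 6.360 + 4.164 = 10.52 km/s.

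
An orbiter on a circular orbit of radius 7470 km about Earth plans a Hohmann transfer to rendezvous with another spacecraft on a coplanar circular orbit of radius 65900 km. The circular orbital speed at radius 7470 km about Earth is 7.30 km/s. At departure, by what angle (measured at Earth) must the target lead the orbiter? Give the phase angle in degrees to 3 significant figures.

φ = 105°

From the circular-orbit relation v² = μ/r at r = 7470 km: μ = v²r = (7.30)² × 7470 = 3.98076×10^5 km³/s².
Semi-major axis of the transfer orbit: a_t = (7470 + 65900)/2 = 36685 km.
Transfer time t = π√(a_t³/μ) = 34986 s.
Target angular speed ω₂ = √(μ/r₂³) = 3.7295×10^-5 rad/s.
Angle swept by the target during transfer: ω₂·t = 1.3048 rad = 74.76°.
Arrival is 180° from departure on the ellipse, so φ = 180° − 74.76° = 105°.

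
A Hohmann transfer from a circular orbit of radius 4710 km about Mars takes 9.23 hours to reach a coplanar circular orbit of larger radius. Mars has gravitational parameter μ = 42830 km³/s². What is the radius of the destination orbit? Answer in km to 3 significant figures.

Transfer time t = 9.23 hours = 33228 s, and t = π√(a_t³/μ).
So a_t = (μ t²/π²)^(1/3) = (42830 × (33228)² / π²)^(1/3) = 16858 km.
Since a_t = (r₁ + r₂)/2, r₂ = 2a_t − r₁ = 2×16858 − 4710 = 29006 km.

r₂ = 29000 km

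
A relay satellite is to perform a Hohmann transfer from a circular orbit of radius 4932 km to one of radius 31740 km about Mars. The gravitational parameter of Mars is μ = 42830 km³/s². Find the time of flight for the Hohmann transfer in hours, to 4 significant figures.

t = 10.47 hours

The Hohmann ellipse has a_t = (r₁ + r₂)/2 = 18336 km.
Transfer time t = π√(a_t³/μ) = π√((18336)³ / 42830) = 37690 s.
Converting: 37690 s ÷ 3600 s/hour = 10.47 hours.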